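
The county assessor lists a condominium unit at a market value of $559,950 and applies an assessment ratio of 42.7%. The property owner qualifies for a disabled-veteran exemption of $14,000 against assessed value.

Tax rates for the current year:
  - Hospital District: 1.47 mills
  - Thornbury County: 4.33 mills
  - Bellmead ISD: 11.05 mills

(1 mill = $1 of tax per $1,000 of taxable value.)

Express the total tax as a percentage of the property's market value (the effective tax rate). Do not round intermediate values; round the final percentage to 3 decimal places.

0.677%

Assessed value = $559,950 × 0.427 = $239,098.65
Taxable value = $239,098.65 − $14,000 = $225,098.65
Hospital District: $225,098.65 × 0.00147 = $330.8950155
Thornbury County: $225,098.65 × 0.00433 = $974.6771545
Bellmead ISD: $225,098.65 × 0.01105 = $2,487.3400825
Total tax = $3,792.9122525
Effective rate = $3,792.9122525 ÷ $559,950 = 0.677% of market value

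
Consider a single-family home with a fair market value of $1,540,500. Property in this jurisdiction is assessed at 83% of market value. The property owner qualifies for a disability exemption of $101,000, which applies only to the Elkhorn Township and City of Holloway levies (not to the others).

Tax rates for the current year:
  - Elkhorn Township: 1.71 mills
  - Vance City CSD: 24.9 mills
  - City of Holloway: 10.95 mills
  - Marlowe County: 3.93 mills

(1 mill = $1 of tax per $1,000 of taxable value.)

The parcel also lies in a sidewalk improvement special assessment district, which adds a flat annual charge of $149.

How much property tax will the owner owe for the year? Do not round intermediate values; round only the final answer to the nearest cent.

Assessed value = $1,540,500 × 0.83 = $1,278,615
Elkhorn Township: ($1,278,615 − $101,000) × 0.00171 = $1,177,615 × 0.00171 = $2,013.72165
Vance City CSD: $1,278,615 × 0.0249 = $31,837.5135
City of Holloway: ($1,278,615 − $101,000) × 0.01095 = $1,177,615 × 0.01095 = $12,894.88425
Marlowe County: $1,278,615 × 0.00393 = $5,024.95695
Levies subtotal = $51,771.07635
Total = $51,771.07635 + $149 = $51,920.07635

$51,920.08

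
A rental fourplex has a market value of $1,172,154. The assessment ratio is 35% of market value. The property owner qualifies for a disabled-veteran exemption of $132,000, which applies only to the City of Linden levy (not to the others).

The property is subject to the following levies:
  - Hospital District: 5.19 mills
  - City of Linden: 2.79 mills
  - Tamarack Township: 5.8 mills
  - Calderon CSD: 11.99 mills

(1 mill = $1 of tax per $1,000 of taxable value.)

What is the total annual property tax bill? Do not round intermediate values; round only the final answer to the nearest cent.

$10,203.96

Assessed value = $1,172,154 × 0.35 = $410,253.9
Hospital District: $410,253.9 × 0.00519 = $2,129.217741
City of Linden: ($410,253.9 − $132,000) × 0.00279 = $278,253.9 × 0.00279 = $776.328381
Tamarack Township: $410,253.9 × 0.0058 = $2,379.47262
Calderon CSD: $410,253.9 × 0.01199 = $4,918.944261
Total = $10,203.963003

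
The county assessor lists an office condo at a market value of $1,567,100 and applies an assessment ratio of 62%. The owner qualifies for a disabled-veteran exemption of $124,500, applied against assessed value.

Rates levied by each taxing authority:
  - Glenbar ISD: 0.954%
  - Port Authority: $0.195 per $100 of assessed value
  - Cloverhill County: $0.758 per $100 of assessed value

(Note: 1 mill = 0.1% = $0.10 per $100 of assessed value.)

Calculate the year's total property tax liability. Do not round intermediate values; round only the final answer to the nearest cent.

$16,154.24

Assessed value = $1,567,100 × 0.62 = $971,602
Taxable value = $971,602 − $124,500 = $847,102
Glenbar ISD: $847,102 × 0.00954 = $8,081.35308
Port Authority: $847,102 × 0.00195 = $1,651.8489
Cloverhill County: $847,102 × 0.00758 = $6,421.03316
Total = $16,154.23514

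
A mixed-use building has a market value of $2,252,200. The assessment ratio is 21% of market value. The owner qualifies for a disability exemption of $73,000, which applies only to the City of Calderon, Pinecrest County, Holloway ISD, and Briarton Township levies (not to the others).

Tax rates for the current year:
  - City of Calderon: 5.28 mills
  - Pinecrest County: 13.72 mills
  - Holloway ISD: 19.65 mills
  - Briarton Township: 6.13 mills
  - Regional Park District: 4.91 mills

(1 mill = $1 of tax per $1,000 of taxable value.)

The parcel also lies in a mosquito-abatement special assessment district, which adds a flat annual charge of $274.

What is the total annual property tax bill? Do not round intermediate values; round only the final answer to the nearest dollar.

$20,507

Assessed value = $2,252,200 × 0.21 = $472,962
City of Calderon: ($472,962 − $73,000) × 0.00528 = $399,962 × 0.00528 = $2,111.79936
Pinecrest County: ($472,962 − $73,000) × 0.01372 = $399,962 × 0.01372 = $5,487.47864
Holloway ISD: ($472,962 − $73,000) × 0.01965 = $399,962 × 0.01965 = $7,859.2533
Briarton Township: ($472,962 − $73,000) × 0.00613 = $399,962 × 0.00613 = $2,451.76706
Regional Park District: $472,962 × 0.00491 = $2,322.24342
Levies subtotal = $20,232.54178
Total = $20,232.54178 + $274 = $20,506.54178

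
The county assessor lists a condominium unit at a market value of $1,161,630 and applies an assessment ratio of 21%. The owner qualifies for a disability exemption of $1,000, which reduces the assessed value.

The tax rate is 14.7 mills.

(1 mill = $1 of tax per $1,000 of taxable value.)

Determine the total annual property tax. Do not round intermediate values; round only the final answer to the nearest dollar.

Assessed value = $1,161,630 × 0.21 = $243,942.3
Taxable value = $243,942.3 − $1,000 = $242,942.3
Tax = $242,942.3 × 0.0147 = $3,571.25181

$3,571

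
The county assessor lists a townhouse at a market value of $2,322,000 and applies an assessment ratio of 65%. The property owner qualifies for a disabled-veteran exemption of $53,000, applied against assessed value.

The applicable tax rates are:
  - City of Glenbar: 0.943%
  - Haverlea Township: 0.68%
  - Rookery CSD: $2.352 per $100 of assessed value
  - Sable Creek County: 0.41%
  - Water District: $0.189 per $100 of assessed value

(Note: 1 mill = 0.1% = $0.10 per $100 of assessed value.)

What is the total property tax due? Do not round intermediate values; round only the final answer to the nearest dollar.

$66,611

Assessed value = $2,322,000 × 0.65 = $1,509,300
Taxable value = $1,509,300 − $53,000 = $1,456,300
City of Glenbar: $1,456,300 × 0.00943 = $13,732.909
Haverlea Township: $1,456,300 × 0.0068 = $9,902.84
Rookery CSD: $1,456,300 × 0.02352 = $34,252.176
Sable Creek County: $1,456,300 × 0.0041 = $5,970.83
Water District: $1,456,300 × 0.00189 = $2,752.407
Total = $66,611.162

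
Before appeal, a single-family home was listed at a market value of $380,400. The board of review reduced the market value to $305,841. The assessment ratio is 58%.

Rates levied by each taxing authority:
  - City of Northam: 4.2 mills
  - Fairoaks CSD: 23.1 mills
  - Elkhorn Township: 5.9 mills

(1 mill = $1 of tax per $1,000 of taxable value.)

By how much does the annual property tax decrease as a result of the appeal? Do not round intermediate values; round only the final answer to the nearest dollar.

Old assessed value = $380,400 × 0.58 = $220,632
New assessed value = $305,841 × 0.58 = $177,387.78
Combined rate = 0.0042 + 0.0231 + 0.0059 = 0.0332
Old tax = $220,632 × 0.0332 = $7,324.9824
New tax = $177,387.78 × 0.0332 = $5,889.274296
Reduction = $7,324.9824 − $5,889.274296 = $1,435.708104

$1,436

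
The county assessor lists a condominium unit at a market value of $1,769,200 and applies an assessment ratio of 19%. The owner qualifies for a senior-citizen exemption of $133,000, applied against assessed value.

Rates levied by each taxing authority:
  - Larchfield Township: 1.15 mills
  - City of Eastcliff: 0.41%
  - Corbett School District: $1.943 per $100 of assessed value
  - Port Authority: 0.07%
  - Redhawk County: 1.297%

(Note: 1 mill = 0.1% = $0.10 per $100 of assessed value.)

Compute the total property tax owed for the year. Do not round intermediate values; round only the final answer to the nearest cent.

$7,790.73

Assessed value = $1,769,200 × 0.19 = $336,148
Taxable value = $336,148 − $133,000 = $203,148
Larchfield Township: $203,148 × 0.00115 = $233.6202
City of Eastcliff: $203,148 × 0.0041 = $832.9068
Corbett School District: $203,148 × 0.01943 = $3,947.16564
Port Authority: $203,148 × 0.0007 = $142.2036
Redhawk County: $203,148 × 0.01297 = $2,634.82956
Total = $7,790.7258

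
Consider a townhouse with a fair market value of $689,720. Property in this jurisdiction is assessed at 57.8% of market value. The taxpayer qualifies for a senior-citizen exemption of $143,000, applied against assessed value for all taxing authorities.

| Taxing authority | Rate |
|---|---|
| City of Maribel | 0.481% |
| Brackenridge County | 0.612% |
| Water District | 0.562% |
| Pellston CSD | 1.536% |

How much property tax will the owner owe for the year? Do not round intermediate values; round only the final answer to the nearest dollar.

Assessed value = $689,720 × 0.578 = $398,658.16
Taxable value = $398,658.16 − $143,000 = $255,658.16
City of Maribel: $255,658.16 × 0.00481 = $1,229.7157496
Brackenridge County: $255,658.16 × 0.00612 = $1,564.6279392
Water District: $255,658.16 × 0.00562 = $1,436.7988592
Pellston CSD: $255,658.16 × 0.01536 = $3,926.9093376
Total = $1,229.7157496 + $1,564.6279392 + $1,436.7988592 + $3,926.9093376 = $8,158.0518856

$8,158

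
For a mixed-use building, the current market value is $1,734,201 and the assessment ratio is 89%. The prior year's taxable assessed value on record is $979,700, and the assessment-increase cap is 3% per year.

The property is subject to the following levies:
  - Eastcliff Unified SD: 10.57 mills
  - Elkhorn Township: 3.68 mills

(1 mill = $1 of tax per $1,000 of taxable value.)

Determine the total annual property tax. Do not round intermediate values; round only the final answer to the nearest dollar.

Uncapped assessed value = $1,734,201 × 0.89 = $1,543,438.89
Cap limit = $979,700 × 1.03 = $1,009,091
Taxable assessed value = min($1,543,438.89, $1,009,091) = $1,009,091 (cap binds)
Eastcliff Unified SD: $1,009,091 × 0.01057 = $10,666.09187
Elkhorn Township: $1,009,091 × 0.00368 = $3,713.45488
Total = $14,379.54675

$14,380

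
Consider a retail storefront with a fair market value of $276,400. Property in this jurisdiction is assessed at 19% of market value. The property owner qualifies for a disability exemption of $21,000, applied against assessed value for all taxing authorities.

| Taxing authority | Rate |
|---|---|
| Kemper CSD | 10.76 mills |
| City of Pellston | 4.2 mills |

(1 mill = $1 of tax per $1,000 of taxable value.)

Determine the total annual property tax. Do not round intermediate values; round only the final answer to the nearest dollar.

$471

Assessed value = $276,400 × 0.19 = $52,516
Taxable value = $52,516 − $21,000 = $31,516
Kemper CSD: $31,516 × 0.01076 = $339.11216
City of Pellston: $31,516 × 0.0042 = $132.3672
Total = $339.11216 + $132.3672 = $471.47936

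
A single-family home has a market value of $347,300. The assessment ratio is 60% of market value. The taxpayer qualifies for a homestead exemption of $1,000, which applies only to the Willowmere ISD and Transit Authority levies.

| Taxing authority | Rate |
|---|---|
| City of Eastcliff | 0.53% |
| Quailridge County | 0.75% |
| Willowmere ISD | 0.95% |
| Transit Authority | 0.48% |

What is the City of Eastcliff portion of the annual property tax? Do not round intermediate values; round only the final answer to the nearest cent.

$1,104.41

Assessed value = $347,300 × 0.6 = $208,380
City of Eastcliff taxable value = $208,380 (exemption does not apply)
City of Eastcliff levy = $208,380 × 0.0053 = $1,104.414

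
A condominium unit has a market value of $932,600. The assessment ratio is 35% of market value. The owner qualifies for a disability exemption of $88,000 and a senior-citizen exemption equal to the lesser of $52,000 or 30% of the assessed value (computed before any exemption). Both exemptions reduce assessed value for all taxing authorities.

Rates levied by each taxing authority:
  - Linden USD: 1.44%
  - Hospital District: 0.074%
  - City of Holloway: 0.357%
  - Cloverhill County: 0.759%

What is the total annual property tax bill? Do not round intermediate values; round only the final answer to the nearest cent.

$4,902.58

Assessed value = $932,600 × 0.35 = $326,410
Senior-citizen exemption = min($52,000, 30% × $326,410) = min($52,000, $97,923) = $52,000 (dollar cap binds)
Taxable value = $326,410 − $88,000 − $52,000 = $186,410
Linden USD: $186,410 × 0.0144 = $2,684.304
Hospital District: $186,410 × 0.00074 = $137.9434
City of Holloway: $186,410 × 0.00357 = $665.4837
Cloverhill County: $186,410 × 0.00759 = $1,414.8519
Total = $4,902.583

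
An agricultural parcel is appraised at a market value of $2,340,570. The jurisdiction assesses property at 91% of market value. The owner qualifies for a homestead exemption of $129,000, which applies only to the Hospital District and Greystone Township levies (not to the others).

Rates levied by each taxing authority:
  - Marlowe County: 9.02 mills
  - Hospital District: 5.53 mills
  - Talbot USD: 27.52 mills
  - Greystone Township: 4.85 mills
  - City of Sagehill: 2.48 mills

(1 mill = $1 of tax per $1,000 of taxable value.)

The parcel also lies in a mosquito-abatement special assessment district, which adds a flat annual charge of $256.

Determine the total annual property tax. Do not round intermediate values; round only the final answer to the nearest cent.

$104,134.96

Assessed value = $2,340,570 × 0.91 = $2,129,918.7
Marlowe County: $2,129,918.7 × 0.00902 = $19,211.866674
Hospital District: ($2,129,918.7 − $129,000) × 0.00553 = $2,000,918.7 × 0.00553 = $11,065.080411
Talbot USD: $2,129,918.7 × 0.02752 = $58,615.362624
Greystone Township: ($2,129,918.7 − $129,000) × 0.00485 = $2,000,918.7 × 0.00485 = $9,704.455695
City of Sagehill: $2,129,918.7 × 0.00248 = $5,282.198376
Levies subtotal = $103,878.96378
Total = $103,878.96378 + $256 = $104,134.96378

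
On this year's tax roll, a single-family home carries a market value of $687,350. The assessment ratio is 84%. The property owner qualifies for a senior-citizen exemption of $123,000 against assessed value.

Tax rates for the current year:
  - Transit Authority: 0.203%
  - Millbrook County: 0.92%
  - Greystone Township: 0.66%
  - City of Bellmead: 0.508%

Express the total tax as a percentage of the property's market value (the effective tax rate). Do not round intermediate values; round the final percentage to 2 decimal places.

1.51%

Assessed value = $687,350 × 0.84 = $577,374
Taxable value = $577,374 − $123,000 = $454,374
Transit Authority: $454,374 × 0.00203 = $922.37922
Millbrook County: $454,374 × 0.0092 = $4,180.2408
Greystone Township: $454,374 × 0.0066 = $2,998.8684
City of Bellmead: $454,374 × 0.00508 = $2,308.21992
Total tax = $10,409.70834
Effective rate = $10,409.70834 ÷ $687,350 = 1.51% of market value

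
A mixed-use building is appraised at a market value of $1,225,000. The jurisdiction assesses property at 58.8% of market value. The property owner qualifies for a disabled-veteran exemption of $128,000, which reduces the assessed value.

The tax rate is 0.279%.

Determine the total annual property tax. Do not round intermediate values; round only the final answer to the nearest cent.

$1,652.52

Assessed value = $1,225,000 × 0.588 = $720,300
Taxable value = $720,300 − $128,000 = $592,300
Tax = $592,300 × 0.00279 = $1,652.517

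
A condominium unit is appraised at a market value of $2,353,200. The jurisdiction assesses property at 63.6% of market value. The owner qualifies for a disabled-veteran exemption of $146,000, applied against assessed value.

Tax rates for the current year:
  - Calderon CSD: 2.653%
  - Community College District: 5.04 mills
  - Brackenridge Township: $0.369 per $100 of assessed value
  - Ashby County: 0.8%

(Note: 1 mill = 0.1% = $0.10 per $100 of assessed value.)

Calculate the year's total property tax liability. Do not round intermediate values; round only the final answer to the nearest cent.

$58,428.48

Assessed value = $2,353,200 × 0.636 = $1,496,635.2
Taxable value = $1,496,635.2 − $146,000 = $1,350,635.2
Calderon CSD: $1,350,635.2 × 0.02653 = $35,832.351856
Community College District: $1,350,635.2 × 0.00504 = $6,807.201408
Brackenridge Township: $1,350,635.2 × 0.00369 = $4,983.843888
Ashby County: $1,350,635.2 × 0.008 = $10,805.0816
Total = $58,428.478752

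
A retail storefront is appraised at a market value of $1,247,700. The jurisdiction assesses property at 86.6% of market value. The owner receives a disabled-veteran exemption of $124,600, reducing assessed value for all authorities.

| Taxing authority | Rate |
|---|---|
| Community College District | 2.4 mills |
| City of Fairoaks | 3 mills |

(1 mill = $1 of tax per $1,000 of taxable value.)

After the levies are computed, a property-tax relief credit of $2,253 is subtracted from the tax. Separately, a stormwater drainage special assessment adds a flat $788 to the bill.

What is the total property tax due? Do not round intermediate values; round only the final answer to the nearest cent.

$3,696.90

Assessed value = $1,247,700 × 0.866 = $1,080,508.2
Taxable value = $1,080,508.2 − $124,600 = $955,908.2
Community College District: $955,908.2 × 0.0024 = $2,294.17968
City of Fairoaks: $955,908.2 × 0.003 = $2,867.7246
Levies subtotal = $5,161.90428
After credit = $5,161.90428 − $2,253 = $2,908.90428
Total = $2,908.90428 + $788 = $3,696.90428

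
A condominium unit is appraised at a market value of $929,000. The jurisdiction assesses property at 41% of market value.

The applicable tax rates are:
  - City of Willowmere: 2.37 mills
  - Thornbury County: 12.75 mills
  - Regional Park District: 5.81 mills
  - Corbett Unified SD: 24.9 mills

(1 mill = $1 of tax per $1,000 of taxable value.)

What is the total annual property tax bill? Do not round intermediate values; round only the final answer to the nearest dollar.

$17,456

Assessed value = $929,000 × 0.41 = $380,890
City of Willowmere: $380,890 × 0.00237 = $902.7093
Thornbury County: $380,890 × 0.01275 = $4,856.3475
Regional Park District: $380,890 × 0.00581 = $2,212.9709
Corbett Unified SD: $380,890 × 0.0249 = $9,484.161
Total = $902.7093 + $4,856.3475 + $2,212.9709 + $9,484.161 = $17,456.1887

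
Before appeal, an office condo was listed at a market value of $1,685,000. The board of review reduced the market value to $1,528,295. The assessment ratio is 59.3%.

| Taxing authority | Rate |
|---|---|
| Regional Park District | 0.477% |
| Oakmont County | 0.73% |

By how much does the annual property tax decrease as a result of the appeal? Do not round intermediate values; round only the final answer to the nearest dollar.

Old assessed value = $1,685,000 × 0.593 = $999,205
New assessed value = $1,528,295 × 0.593 = $906,278.935
Combined rate = 0.00477 + 0.0073 = 0.01207
Old tax = $999,205 × 0.01207 = $12,060.40435
New tax = $906,278.935 × 0.01207 = $10,938.78674545
Reduction = $12,060.40435 − $10,938.78674545 = $1,121.61760455

$1,122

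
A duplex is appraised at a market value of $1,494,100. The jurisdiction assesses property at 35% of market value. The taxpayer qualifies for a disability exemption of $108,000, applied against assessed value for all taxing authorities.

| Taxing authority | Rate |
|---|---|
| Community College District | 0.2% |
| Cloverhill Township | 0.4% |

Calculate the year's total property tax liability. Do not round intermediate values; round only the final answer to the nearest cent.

$2,489.61

Assessed value = $1,494,100 × 0.35 = $522,935
Taxable value = $522,935 − $108,000 = $414,935
Community College District: $414,935 × 0.002 = $829.87
Cloverhill Township: $414,935 × 0.004 = $1,659.74
Total = $829.87 + $1,659.74 = $2,489.61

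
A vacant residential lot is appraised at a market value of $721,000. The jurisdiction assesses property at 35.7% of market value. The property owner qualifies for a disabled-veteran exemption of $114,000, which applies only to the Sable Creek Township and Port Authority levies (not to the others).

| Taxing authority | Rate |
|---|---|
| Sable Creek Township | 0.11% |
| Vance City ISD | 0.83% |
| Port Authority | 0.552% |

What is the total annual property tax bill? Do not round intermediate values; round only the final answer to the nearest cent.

Assessed value = $721,000 × 0.357 = $257,397
Sable Creek Township: ($257,397 − $114,000) × 0.0011 = $143,397 × 0.0011 = $157.7367
Vance City ISD: $257,397 × 0.0083 = $2,136.3951
Port Authority: ($257,397 − $114,000) × 0.00552 = $143,397 × 0.00552 = $791.55144
Total = $3,085.68324

$3,085.68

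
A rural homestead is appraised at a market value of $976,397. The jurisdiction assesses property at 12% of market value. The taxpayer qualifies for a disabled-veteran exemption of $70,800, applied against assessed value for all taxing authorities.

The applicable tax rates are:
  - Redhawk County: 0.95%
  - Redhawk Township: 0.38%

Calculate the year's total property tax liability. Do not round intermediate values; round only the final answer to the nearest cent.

$616.69

Assessed value = $976,397 × 0.12 = $117,167.64
Taxable value = $117,167.64 − $70,800 = $46,367.64
Redhawk County: $46,367.64 × 0.0095 = $440.49258
Redhawk Township: $46,367.64 × 0.0038 = $176.197032
Total = $440.49258 + $176.197032 = $616.689612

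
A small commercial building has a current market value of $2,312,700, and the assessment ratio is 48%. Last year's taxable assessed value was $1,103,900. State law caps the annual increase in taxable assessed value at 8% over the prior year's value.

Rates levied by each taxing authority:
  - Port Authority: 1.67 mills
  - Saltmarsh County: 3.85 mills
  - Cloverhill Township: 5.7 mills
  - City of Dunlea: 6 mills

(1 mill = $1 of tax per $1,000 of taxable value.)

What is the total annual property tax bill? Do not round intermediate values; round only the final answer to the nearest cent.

$19,115.85

Uncapped assessed value = $2,312,700 × 0.48 = $1,110,096
Cap limit = $1,103,900 × 1.08 = $1,192,212
Taxable assessed value = min($1,110,096, $1,192,212) = $1,110,096 (cap does not bind)
Port Authority: $1,110,096 × 0.00167 = $1,853.86032
Saltmarsh County: $1,110,096 × 0.00385 = $4,273.8696
Cloverhill Township: $1,110,096 × 0.0057 = $6,327.5472
City of Dunlea: $1,110,096 × 0.006 = $6,660.576
Total = $19,115.85312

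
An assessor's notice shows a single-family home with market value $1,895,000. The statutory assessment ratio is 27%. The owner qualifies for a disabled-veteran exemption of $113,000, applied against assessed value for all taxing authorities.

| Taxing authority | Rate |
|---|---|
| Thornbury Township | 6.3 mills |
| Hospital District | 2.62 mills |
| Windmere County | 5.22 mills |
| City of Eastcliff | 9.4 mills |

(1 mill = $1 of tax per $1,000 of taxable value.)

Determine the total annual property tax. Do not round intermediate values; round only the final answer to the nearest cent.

Assessed value = $1,895,000 × 0.27 = $511,650
Taxable value = $511,650 − $113,000 = $398,650
Thornbury Township: $398,650 × 0.0063 = $2,511.495
Hospital District: $398,650 × 0.00262 = $1,044.463
Windmere County: $398,650 × 0.00522 = $2,080.953
City of Eastcliff: $398,650 × 0.0094 = $3,747.31
Total = $2,511.495 + $1,044.463 + $2,080.953 + $3,747.31 = $9,384.221

$9,384.22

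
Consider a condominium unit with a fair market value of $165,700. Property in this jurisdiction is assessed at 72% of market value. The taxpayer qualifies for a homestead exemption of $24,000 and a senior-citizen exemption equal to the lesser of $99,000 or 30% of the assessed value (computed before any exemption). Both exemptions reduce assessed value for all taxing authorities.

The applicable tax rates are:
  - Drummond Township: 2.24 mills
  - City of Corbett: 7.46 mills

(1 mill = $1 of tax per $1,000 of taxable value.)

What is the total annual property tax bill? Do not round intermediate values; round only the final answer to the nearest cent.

$577.27

Assessed value = $165,700 × 0.72 = $119,304
Senior-citizen exemption = min($99,000, 30% × $119,304) = min($99,000, $35,791.2) = $35,791.2 (percentage binds)
Taxable value = $119,304 − $24,000 − $35,791.2 = $59,512.8
Drummond Township: $59,512.8 × 0.00224 = $133.308672
City of Corbett: $59,512.8 × 0.00746 = $443.965488
Total = $577.27416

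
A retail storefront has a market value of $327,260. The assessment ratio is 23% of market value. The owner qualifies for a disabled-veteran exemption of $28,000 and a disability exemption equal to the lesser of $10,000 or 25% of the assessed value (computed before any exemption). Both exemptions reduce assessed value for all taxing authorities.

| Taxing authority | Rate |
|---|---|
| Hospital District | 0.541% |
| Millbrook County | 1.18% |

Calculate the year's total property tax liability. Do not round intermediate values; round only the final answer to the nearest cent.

Assessed value = $327,260 × 0.23 = $75,269.8
Disability exemption = min($10,000, 25% × $75,269.8) = min($10,000, $18,817.45) = $10,000 (dollar cap binds)
Taxable value = $75,269.8 − $28,000 − $10,000 = $37,269.8
Hospital District: $37,269.8 × 0.00541 = $201.629618
Millbrook County: $37,269.8 × 0.0118 = $439.78364
Total = $641.413258

$641.41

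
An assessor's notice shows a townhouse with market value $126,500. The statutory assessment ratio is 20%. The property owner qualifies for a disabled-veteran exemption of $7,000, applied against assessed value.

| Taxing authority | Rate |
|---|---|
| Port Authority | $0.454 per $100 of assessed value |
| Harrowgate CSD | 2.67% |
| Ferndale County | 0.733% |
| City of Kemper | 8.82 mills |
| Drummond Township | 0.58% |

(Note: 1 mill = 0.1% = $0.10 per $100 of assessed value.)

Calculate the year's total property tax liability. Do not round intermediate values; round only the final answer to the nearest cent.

$973.38

Assessed value = $126,500 × 0.2 = $25,300
Taxable value = $25,300 − $7,000 = $18,300
Port Authority: $18,300 × 0.00454 = $83.082
Harrowgate CSD: $18,300 × 0.0267 = $488.61
Ferndale County: $18,300 × 0.00733 = $134.139
City of Kemper: $18,300 × 0.00882 = $161.406
Drummond Township: $18,300 × 0.0058 = $106.14
Total = $973.377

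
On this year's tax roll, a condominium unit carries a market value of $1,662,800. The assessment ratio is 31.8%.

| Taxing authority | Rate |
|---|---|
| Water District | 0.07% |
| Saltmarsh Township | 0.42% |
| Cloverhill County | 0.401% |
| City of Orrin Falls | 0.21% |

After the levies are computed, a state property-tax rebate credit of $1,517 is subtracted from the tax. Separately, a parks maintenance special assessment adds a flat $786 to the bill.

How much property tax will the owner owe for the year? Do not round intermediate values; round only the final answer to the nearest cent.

$5,090.76

Assessed value = $1,662,800 × 0.318 = $528,770.4
Water District: $528,770.4 × 0.0007 = $370.13928
Saltmarsh Township: $528,770.4 × 0.0042 = $2,220.83568
Cloverhill County: $528,770.4 × 0.00401 = $2,120.369304
City of Orrin Falls: $528,770.4 × 0.0021 = $1,110.41784
Levies subtotal = $5,821.762104
After credit = $5,821.762104 − $1,517 = $4,304.762104
Total = $4,304.762104 + $786 = $5,090.762104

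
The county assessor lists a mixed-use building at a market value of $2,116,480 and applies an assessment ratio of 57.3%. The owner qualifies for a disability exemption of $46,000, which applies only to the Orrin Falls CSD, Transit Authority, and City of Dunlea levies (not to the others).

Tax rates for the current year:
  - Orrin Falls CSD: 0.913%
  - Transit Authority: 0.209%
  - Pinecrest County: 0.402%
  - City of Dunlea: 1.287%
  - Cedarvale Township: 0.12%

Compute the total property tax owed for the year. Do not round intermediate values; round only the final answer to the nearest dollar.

Assessed value = $2,116,480 × 0.573 = $1,212,743.04
Orrin Falls CSD: ($1,212,743.04 − $46,000) × 0.00913 = $1,166,743.04 × 0.00913 = $10,652.3639552
Transit Authority: ($1,212,743.04 − $46,000) × 0.00209 = $1,166,743.04 × 0.00209 = $2,438.4929536
Pinecrest County: $1,212,743.04 × 0.00402 = $4,875.2270208
City of Dunlea: ($1,212,743.04 − $46,000) × 0.01287 = $1,166,743.04 × 0.01287 = $15,015.9829248
Cedarvale Township: $1,212,743.04 × 0.0012 = $1,455.291648
Total = $34,437.3585024

$34,437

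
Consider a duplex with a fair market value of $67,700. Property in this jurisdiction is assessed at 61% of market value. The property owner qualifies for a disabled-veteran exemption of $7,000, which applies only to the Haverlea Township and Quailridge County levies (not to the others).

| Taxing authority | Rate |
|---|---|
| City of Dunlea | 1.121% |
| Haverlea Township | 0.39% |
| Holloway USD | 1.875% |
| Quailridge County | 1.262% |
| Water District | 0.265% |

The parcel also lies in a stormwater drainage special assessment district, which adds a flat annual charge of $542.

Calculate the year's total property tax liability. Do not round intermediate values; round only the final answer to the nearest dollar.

$2,455

Assessed value = $67,700 × 0.61 = $41,297
City of Dunlea: $41,297 × 0.01121 = $462.93937
Haverlea Township: ($41,297 − $7,000) × 0.0039 = $34,297 × 0.0039 = $133.7583
Holloway USD: $41,297 × 0.01875 = $774.31875
Quailridge County: ($41,297 − $7,000) × 0.01262 = $34,297 × 0.01262 = $432.82814
Water District: $41,297 × 0.00265 = $109.43705
Levies subtotal = $1,913.28161
Total = $1,913.28161 + $542 = $2,455.28161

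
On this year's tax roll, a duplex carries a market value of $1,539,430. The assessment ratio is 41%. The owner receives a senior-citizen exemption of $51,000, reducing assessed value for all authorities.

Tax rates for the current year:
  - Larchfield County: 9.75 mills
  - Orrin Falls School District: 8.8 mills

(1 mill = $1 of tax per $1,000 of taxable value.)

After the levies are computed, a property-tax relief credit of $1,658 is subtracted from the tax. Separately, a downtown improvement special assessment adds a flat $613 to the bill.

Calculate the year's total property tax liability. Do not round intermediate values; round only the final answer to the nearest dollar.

Assessed value = $1,539,430 × 0.41 = $631,166.3
Taxable value = $631,166.3 − $51,000 = $580,166.3
Larchfield County: $580,166.3 × 0.00975 = $5,656.621425
Orrin Falls School District: $580,166.3 × 0.0088 = $5,105.46344
Levies subtotal = $10,762.084865
After credit = $10,762.084865 − $1,658 = $9,104.084865
Total = $9,104.084865 + $613 = $9,717.084865

$9,717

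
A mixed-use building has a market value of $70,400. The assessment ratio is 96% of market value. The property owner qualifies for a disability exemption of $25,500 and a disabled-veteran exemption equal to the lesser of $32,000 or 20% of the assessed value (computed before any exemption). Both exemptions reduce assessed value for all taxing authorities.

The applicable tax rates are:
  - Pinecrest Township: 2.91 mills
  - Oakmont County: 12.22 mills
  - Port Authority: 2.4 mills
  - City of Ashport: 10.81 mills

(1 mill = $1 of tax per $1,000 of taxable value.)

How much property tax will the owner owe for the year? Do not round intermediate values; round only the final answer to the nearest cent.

$809.59

Assessed value = $70,400 × 0.96 = $67,584
Disabled-veteran exemption = min($32,000, 20% × $67,584) = min($32,000, $13,516.8) = $13,516.8 (percentage binds)
Taxable value = $67,584 − $25,500 − $13,516.8 = $28,567.2
Pinecrest Township: $28,567.2 × 0.00291 = $83.130552
Oakmont County: $28,567.2 × 0.01222 = $349.091184
Port Authority: $28,567.2 × 0.0024 = $68.56128
City of Ashport: $28,567.2 × 0.01081 = $308.811432
Total = $809.594448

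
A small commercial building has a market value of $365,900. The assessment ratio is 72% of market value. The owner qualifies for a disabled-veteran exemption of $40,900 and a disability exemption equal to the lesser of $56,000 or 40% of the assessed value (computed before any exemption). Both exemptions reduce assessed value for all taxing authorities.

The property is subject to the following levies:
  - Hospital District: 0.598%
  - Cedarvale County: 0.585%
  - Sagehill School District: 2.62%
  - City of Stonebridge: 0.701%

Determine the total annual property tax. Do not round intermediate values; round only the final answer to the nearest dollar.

Assessed value = $365,900 × 0.72 = $263,448
Disability exemption = min($56,000, 40% × $263,448) = min($56,000, $105,379.2) = $56,000 (dollar cap binds)
Taxable value = $263,448 − $40,900 − $56,000 = $166,548
Hospital District: $166,548 × 0.00598 = $995.95704
Cedarvale County: $166,548 × 0.00585 = $974.3058
Sagehill School District: $166,548 × 0.0262 = $4,363.5576
City of Stonebridge: $166,548 × 0.00701 = $1,167.50148
Total = $7,501.32192

$7,501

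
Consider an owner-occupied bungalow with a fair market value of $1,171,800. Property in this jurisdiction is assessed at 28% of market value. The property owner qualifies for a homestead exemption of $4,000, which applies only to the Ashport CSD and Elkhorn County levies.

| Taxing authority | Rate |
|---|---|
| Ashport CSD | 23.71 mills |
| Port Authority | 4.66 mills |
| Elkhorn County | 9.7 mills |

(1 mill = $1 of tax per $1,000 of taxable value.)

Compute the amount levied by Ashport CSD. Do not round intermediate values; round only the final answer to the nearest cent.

$7,684.51

Assessed value = $1,171,800 × 0.28 = $328,104
Ashport CSD taxable value = $328,104 − $4,000 = $324,104
Ashport CSD levy = $324,104 × 0.02371 = $7,684.50584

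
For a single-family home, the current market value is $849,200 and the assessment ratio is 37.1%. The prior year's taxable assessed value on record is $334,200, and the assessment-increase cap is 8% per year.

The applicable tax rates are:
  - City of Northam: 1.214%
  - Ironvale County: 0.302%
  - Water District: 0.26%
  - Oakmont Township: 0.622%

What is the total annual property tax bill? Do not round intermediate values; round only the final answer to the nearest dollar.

Uncapped assessed value = $849,200 × 0.371 = $315,053.2
Cap limit = $334,200 × 1.08 = $360,936
Taxable assessed value = min($315,053.2, $360,936) = $315,053.2 (cap does not bind)
City of Northam: $315,053.2 × 0.01214 = $3,824.745848
Ironvale County: $315,053.2 × 0.00302 = $951.460664
Water District: $315,053.2 × 0.0026 = $819.13832
Oakmont Township: $315,053.2 × 0.00622 = $1,959.630904
Total = $7,554.975736

$7,555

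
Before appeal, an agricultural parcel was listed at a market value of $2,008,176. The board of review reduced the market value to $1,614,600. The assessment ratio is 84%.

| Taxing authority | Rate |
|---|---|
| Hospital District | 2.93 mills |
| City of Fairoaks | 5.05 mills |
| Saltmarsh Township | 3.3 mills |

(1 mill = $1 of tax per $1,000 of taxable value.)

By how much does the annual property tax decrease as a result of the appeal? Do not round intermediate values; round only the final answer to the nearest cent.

$3,729.21

Old assessed value = $2,008,176 × 0.84 = $1,686,867.84
New assessed value = $1,614,600 × 0.84 = $1,356,264
Combined rate = 0.00293 + 0.00505 + 0.0033 = 0.01128
Old tax = $1,686,867.84 × 0.01128 = $19,027.8692352
New tax = $1,356,264 × 0.01128 = $15,298.65792
Reduction = $19,027.8692352 − $15,298.65792 = $3,729.2113152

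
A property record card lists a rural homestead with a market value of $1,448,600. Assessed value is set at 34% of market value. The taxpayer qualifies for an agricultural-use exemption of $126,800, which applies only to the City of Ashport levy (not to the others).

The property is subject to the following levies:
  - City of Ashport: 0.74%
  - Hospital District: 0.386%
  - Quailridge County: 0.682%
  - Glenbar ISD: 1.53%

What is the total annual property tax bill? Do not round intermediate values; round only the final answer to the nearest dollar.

$15,502

Assessed value = $1,448,600 × 0.34 = $492,524
City of Ashport: ($492,524 − $126,800) × 0.0074 = $365,724 × 0.0074 = $2,706.3576
Hospital District: $492,524 × 0.00386 = $1,901.14264
Quailridge County: $492,524 × 0.00682 = $3,359.01368
Glenbar ISD: $492,524 × 0.0153 = $7,535.6172
Total = $15,502.13112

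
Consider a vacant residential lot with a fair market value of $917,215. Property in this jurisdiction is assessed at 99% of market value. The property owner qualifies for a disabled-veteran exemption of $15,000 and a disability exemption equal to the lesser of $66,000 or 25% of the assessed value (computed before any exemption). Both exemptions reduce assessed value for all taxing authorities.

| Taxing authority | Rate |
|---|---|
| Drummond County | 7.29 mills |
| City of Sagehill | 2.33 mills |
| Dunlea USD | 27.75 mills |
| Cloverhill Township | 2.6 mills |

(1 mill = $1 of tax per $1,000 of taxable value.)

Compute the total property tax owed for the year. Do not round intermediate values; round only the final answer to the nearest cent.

Assessed value = $917,215 × 0.99 = $908,042.85
Disability exemption = min($66,000, 25% × $908,042.85) = min($66,000, $227,010.7125) = $66,000 (dollar cap binds)
Taxable value = $908,042.85 − $15,000 − $66,000 = $827,042.85
Drummond County: $827,042.85 × 0.00729 = $6,029.1423765
City of Sagehill: $827,042.85 × 0.00233 = $1,927.0098405
Dunlea USD: $827,042.85 × 0.02775 = $22,950.4390875
Cloverhill Township: $827,042.85 × 0.0026 = $2,150.31141
Total = $33,056.9027145

$33,056.90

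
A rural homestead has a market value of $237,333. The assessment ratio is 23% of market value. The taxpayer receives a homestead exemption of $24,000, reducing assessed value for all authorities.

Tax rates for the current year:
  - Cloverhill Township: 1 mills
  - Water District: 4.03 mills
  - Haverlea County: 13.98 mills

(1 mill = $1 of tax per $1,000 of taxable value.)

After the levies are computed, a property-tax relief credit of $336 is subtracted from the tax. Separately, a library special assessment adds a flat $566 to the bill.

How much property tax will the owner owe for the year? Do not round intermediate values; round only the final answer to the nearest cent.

$811.45

Assessed value = $237,333 × 0.23 = $54,586.59
Taxable value = $54,586.59 − $24,000 = $30,586.59
Cloverhill Township: $30,586.59 × 0.001 = $30.58659
Water District: $30,586.59 × 0.00403 = $123.2639577
Haverlea County: $30,586.59 × 0.01398 = $427.6005282
Levies subtotal = $581.4510759
After credit = $581.4510759 − $336 = $245.4510759
Total = $245.4510759 + $566 = $811.4510759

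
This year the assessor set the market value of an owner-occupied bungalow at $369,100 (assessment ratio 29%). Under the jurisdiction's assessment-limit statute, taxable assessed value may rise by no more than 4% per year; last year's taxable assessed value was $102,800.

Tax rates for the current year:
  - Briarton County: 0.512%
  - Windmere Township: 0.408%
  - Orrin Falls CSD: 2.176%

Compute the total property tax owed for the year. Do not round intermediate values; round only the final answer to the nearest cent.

Uncapped assessed value = $369,100 × 0.29 = $107,039
Cap limit = $102,800 × 1.04 = $106,912
Taxable assessed value = min($107,039, $106,912) = $106,912 (cap binds)
Briarton County: $106,912 × 0.00512 = $547.38944
Windmere Township: $106,912 × 0.00408 = $436.20096
Orrin Falls CSD: $106,912 × 0.02176 = $2,326.40512
Total = $3,309.99552

$3,310.00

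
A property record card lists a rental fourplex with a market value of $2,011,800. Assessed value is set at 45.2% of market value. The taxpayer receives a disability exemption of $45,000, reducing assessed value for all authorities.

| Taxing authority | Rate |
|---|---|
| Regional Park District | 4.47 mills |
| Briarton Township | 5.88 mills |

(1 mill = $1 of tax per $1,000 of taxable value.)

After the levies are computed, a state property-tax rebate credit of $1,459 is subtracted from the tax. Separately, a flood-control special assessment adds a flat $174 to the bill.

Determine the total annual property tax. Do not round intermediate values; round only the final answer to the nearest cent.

$7,660.85

Assessed value = $2,011,800 × 0.452 = $909,333.6
Taxable value = $909,333.6 − $45,000 = $864,333.6
Regional Park District: $864,333.6 × 0.00447 = $3,863.571192
Briarton Township: $864,333.6 × 0.00588 = $5,082.281568
Levies subtotal = $8,945.85276
After credit = $8,945.85276 − $1,459 = $7,486.85276
Total = $7,486.85276 + $174 = $7,660.85276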